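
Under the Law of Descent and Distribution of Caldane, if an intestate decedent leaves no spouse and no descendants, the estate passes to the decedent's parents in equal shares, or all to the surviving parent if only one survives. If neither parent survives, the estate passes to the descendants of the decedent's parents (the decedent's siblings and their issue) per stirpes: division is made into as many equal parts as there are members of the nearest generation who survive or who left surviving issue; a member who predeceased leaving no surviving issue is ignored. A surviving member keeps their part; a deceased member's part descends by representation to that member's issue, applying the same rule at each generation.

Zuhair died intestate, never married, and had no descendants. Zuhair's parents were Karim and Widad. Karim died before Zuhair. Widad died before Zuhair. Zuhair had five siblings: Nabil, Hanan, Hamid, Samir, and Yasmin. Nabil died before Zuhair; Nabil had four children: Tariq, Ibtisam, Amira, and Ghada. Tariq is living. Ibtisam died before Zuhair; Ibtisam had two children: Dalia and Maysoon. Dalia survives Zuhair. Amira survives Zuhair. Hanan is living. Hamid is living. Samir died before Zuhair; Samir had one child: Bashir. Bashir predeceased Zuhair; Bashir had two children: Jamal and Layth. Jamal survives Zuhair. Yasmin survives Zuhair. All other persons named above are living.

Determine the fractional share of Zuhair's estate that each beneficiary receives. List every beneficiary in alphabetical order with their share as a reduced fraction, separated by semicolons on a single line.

Amira 1/20; Dalia 1/40; Ghada 1/20; Hamid 1/5; Hanan 1/5; Jamal 1/10; Layth 1/10; Maysoon 1/40; Tariq 1/20; Yasmin 1/5

Neither parent survives and there are no descendants, so the estate passes to Zuhair's siblings and their issue per stirpes.
The estate is divided into 5 equal shares of 1/5 among Nabil, Hanan, Hamid, Samir, Yasmin.
Nabil predeceased; the 1/5 allotted to Nabil's branch passes to Nabil's issue by representation.
The 1/5 is divided into 4 equal shares of 1/20 among Tariq, Ibtisam, Amira, Ghada.
Tariq is living and takes 1/20.
Ibtisam predeceased; the 1/20 allotted to Ibtisam's branch passes to Ibtisam's issue by representation.
The 1/20 is divided into 2 equal shares of 1/40 among Dalia, Maysoon.
Dalia is living and takes 1/40.
Maysoon is living and takes 1/40.
Amira is living and takes 1/20.
Ghada is living and takes 1/20.
Hanan is living and takes 1/5.
Hamid is living and takes 1/5.
Samir predeceased; the 1/5 allotted to Samir's branch passes to Samir's issue by representation.
Bashir's line is the sole branch at this level, so the full 1/5 passes to Bashir's issue by representation.
The 1/5 is divided into 2 equal shares of 1/10 among Jamal, Layth.
Jamal is living and takes 1/10.
Layth is living and takes 1/10.
Yasmin is living and takes 1/5.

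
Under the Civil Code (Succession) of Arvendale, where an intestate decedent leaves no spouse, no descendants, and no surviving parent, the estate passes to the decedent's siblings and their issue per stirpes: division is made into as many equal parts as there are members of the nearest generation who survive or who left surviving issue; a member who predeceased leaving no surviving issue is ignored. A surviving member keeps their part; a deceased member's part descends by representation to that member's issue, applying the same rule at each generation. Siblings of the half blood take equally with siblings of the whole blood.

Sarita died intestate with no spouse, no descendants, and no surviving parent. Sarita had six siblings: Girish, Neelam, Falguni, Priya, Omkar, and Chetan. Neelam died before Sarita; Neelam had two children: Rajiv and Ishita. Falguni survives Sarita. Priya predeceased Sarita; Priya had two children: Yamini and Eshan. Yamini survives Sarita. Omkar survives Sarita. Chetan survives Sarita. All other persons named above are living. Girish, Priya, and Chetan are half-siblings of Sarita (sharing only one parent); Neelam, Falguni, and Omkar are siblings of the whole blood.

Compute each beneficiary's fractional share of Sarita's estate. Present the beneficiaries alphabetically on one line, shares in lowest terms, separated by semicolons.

Chetan 1/6; Eshan 1/12; Falguni 1/6; Girish 1/6; Ishita 1/12; Omkar 1/6; Rajiv 1/12; Yamini 1/12

No spouse, descendants, or parent survives, so the estate passes to Sarita's siblings per stirpes.
Half-blood and whole-blood siblings take equally under the stated rule.
The estate is divided into 6 equal shares of 1/6 among Girish, Neelam, Falguni, Priya, Omkar, Chetan.
Girish is living and takes 1/6.
Neelam predeceased; the 1/6 allotted to Neelam's branch passes to Neelam's issue by representation.
The 1/6 is divided into 2 equal shares of 1/12 among Rajiv, Ishita.
Rajiv is living and takes 1/12.
Ishita is living and takes 1/12.
Falguni is living and takes 1/6.
Priya predeceased; the 1/6 allotted to Priya's branch passes to Priya's issue by representation.
The 1/6 is divided into 2 equal shares of 1/12 among Yamini, Eshan.
Yamini is living and takes 1/12.
Eshan is living and takes 1/12.
Omkar is living and takes 1/6.
Chetan is living and takes 1/6.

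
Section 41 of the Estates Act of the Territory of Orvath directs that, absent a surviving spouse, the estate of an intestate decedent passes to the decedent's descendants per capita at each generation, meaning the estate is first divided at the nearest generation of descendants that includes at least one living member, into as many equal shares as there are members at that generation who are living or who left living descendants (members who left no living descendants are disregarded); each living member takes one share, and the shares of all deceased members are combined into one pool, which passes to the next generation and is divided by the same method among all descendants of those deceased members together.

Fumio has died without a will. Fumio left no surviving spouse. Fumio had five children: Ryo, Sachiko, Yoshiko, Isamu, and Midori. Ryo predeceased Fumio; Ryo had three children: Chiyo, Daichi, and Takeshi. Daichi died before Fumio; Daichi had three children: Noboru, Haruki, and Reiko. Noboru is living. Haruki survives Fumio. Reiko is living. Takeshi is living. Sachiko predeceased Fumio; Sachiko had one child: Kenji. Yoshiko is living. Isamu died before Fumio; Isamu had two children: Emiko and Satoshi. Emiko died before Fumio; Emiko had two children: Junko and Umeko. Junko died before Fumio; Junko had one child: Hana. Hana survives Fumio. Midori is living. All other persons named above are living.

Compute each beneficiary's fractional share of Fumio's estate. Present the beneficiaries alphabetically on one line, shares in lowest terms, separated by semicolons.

There is no surviving spouse, so the entire estate passes to Fumio's descendants per capita at each generation.
At generation 1 (Ryo, Sachiko, Yoshiko, Isamu, Midori) there are 5 shares of (1)/5 = 1/5 each.
Living: Yoshiko and Midori — each takes 1/5.
Deceased: Ryo, Sachiko, and Isamu. Their combined 3/5 is pooled and carried to generation 2.
At generation 2 (Chiyo, Daichi, Takeshi, Kenji, Emiko, Satoshi) there are 6 shares of (3/5)/6 = 1/10 each.
Living: Chiyo, Takeshi, Kenji, and Satoshi — each takes 1/10.
Deceased: Daichi and Emiko. Their combined 1/5 is pooled and carried to generation 3.
At generation 3 (Noboru, Haruki, Reiko, Junko, Umeko) there are 5 shares of (1/5)/5 = 1/25 each.
Living: Noboru, Haruki, Reiko, and Umeko — each takes 1/25.
Deceased: Junko. That 1/25 share is carried to generation 4.
At generation 4 (Hana) there are 1 shares of (1/25)/1 = 1/25 each.
Living: Hana — each takes 1/25.

Chiyo 1/10; Hana 1/25; Haruki 1/25; Kenji 1/10; Midori 1/5; Noboru 1/25; Reiko 1/25; Satoshi 1/10; Takeshi 1/10; Umeko 1/25; Yoshiko 1/5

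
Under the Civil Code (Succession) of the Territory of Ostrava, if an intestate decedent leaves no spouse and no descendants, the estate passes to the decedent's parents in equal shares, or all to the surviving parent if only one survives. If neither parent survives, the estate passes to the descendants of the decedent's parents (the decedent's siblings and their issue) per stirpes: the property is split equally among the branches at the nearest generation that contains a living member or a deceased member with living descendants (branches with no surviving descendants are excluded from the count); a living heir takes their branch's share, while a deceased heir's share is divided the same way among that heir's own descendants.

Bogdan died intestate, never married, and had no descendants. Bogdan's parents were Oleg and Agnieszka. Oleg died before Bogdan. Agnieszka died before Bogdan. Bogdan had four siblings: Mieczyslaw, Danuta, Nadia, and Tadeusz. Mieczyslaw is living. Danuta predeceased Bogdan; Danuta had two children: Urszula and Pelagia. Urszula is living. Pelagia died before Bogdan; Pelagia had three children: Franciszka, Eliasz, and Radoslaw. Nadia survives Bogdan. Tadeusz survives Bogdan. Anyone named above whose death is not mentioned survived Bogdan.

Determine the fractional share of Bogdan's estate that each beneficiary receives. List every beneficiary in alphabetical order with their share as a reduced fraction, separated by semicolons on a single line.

Eliasz 1/24; Franciszka 1/24; Mieczyslaw 1/4; Nadia 1/4; Radoslaw 1/24; Tadeusz 1/4; Urszula 1/8

Neither parent survives and there are no descendants, so the estate passes to Bogdan's siblings and their issue per stirpes.
The estate is divided into 4 equal shares of 1/4 among Mieczyslaw, Danuta, Nadia, Tadeusz.
Mieczyslaw is living and takes 1/4.
Danuta predeceased; the 1/4 allotted to Danuta's branch passes to Danuta's issue by representation.
The 1/4 is divided into 2 equal shares of 1/8 among Urszula, Pelagia.
Urszula is living and takes 1/8.
Pelagia predeceased; the 1/8 allotted to Pelagia's branch passes to Pelagia's issue by representation.
The 1/8 is divided into 3 equal shares of 1/24 among Franciszka, Eliasz, Radoslaw.
Franciszka is living and takes 1/24.
Eliasz is living and takes 1/24.
Radoslaw is living and takes 1/24.
Nadia is living and takes 1/4.
Tadeusz is living and takes 1/4.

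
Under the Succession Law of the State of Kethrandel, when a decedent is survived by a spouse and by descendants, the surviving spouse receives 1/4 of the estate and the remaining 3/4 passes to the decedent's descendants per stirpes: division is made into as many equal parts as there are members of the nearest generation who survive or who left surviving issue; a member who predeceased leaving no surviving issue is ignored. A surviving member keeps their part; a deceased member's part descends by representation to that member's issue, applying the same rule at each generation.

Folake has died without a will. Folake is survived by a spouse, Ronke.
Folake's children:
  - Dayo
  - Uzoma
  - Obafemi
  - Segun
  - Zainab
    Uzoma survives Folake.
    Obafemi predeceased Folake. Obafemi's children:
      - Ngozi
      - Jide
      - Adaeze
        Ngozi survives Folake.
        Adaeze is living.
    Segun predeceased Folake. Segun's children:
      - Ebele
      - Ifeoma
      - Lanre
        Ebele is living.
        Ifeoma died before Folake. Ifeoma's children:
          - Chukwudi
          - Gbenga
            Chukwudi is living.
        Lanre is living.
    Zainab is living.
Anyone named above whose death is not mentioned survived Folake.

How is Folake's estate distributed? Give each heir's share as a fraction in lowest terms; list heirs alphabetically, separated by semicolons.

Adaeze 1/20; Chukwudi 1/40; Dayo 3/20; Ebele 1/20; Gbenga 1/40; Jide 1/20; Lanre 1/20; Ngozi 1/20; Ronke 1/4; Uzoma 3/20; Zainab 3/20

Ronke, as surviving spouse, takes 1/4.
The remaining 3/4 passes to Folake's descendants per stirpes.
The 3/4 is divided into 5 equal shares of 3/20 among Dayo, Uzoma, Obafemi, Segun, Zainab.
Dayo is living and takes 3/20.
Uzoma is living and takes 3/20.
Obafemi predeceased; the 3/20 allotted to Obafemi's branch passes to Obafemi's issue by representation.
The 3/20 is divided into 3 equal shares of 1/20 among Ngozi, Jide, Adaeze.
Ngozi is living and takes 1/20.
Jide is living and takes 1/20.
Adaeze is living and takes 1/20.
Segun predeceased; the 3/20 allotted to Segun's branch passes to Segun's issue by representation.
The 3/20 is divided into 3 equal shares of 1/20 among Ebele, Ifeoma, Lanre.
Ebele is living and takes 1/20.
Ifeoma predeceased; the 1/20 allotted to Ifeoma's branch passes to Ifeoma's issue by representation.
The 1/20 is divided into 2 equal shares of 1/40 among Chukwudi, Gbenga.
Chukwudi is living and takes 1/40.
Gbenga is living and takes 1/40.
Lanre is living and takes 1/20.
Zainab is living and takes 3/20.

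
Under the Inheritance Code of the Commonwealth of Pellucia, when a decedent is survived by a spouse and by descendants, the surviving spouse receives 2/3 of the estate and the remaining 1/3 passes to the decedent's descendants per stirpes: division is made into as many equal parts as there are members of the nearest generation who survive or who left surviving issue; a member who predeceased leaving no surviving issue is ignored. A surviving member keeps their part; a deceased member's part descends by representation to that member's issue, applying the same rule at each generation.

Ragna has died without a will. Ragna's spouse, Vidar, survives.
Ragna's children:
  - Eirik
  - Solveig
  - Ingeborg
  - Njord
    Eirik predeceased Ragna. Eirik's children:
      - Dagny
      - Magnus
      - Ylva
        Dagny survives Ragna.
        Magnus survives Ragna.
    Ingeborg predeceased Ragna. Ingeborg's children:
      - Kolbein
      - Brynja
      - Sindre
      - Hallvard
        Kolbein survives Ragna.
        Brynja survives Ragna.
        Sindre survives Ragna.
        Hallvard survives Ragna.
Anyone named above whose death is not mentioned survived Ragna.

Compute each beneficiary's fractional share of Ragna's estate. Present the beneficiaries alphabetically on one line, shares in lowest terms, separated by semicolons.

Vidar, as surviving spouse, takes 2/3.
The remaining 1/3 passes to Ragna's descendants per stirpes.
The 1/3 is divided into 4 equal shares of 1/12 among Eirik, Solveig, Ingeborg, Njord.
Eirik predeceased; the 1/12 allotted to Eirik's branch passes to Eirik's issue by representation.
The 1/12 is divided into 3 equal shares of 1/36 among Dagny, Magnus, Ylva.
Dagny is living and takes 1/36.
Magnus is living and takes 1/36.
Ylva is living and takes 1/36.
Solveig is living and takes 1/12.
Ingeborg predeceased; the 1/12 allotted to Ingeborg's branch passes to Ingeborg's issue by representation.
The 1/12 is divided into 4 equal shares of 1/48 among Kolbein, Brynja, Sindre, Hallvard.
Kolbein is living and takes 1/48.
Brynja is living and takes 1/48.
Sindre is living and takes 1/48.
Hallvard is living and takes 1/48.
Njord is living and takes 1/12.

Brynja 1/48; Dagny 1/36; Hallvard 1/48; Kolbein 1/48; Magnus 1/36; Njord 1/12; Sindre 1/48; Solveig 1/12; Vidar 2/3; Ylva 1/36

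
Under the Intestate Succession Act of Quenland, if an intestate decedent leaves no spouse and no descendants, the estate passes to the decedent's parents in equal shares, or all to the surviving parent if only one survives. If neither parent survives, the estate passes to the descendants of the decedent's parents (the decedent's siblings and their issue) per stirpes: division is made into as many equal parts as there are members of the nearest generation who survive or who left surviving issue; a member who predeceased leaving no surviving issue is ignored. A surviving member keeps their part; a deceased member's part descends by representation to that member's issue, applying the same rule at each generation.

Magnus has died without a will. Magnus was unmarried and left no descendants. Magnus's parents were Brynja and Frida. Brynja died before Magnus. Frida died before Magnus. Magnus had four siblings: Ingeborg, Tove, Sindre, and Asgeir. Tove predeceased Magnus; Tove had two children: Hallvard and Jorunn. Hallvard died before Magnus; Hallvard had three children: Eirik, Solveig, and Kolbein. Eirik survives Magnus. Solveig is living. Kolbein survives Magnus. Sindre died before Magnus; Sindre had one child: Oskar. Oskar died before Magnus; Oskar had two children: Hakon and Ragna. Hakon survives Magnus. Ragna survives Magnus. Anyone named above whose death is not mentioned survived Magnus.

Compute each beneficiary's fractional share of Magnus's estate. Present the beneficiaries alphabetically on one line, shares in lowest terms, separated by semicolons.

Neither parent survives and there are no descendants, so the estate passes to Magnus's siblings and their issue per stirpes.
The estate is divided into 4 equal shares of 1/4 among Ingeborg, Tove, Sindre, Asgeir.
Ingeborg is living and takes 1/4.
Tove predeceased; the 1/4 allotted to Tove's branch passes to Tove's issue by representation.
The 1/4 is divided into 2 equal shares of 1/8 among Hallvard, Jorunn.
Hallvard predeceased; the 1/8 allotted to Hallvard's branch passes to Hallvard's issue by representation.
The 1/8 is divided into 3 equal shares of 1/24 among Eirik, Solveig, Kolbein.
Eirik is living and takes 1/24.
Solveig is living and takes 1/24.
Kolbein is living and takes 1/24.
Jorunn is living and takes 1/8.
Sindre predeceased; the 1/4 allotted to Sindre's branch passes to Sindre's issue by representation.
Oskar's line is the sole branch at this level, so the full 1/4 passes to Oskar's issue by representation.
The 1/4 is divided into 2 equal shares of 1/8 among Hakon, Ragna.
Hakon is living and takes 1/8.
Ragna is living and takes 1/8.
Asgeir is living and takes 1/4.

Asgeir 1/4; Eirik 1/24; Hakon 1/8; Ingeborg 1/4; Jorunn 1/8; Kolbein 1/24; Ragna 1/8; Solveig 1/24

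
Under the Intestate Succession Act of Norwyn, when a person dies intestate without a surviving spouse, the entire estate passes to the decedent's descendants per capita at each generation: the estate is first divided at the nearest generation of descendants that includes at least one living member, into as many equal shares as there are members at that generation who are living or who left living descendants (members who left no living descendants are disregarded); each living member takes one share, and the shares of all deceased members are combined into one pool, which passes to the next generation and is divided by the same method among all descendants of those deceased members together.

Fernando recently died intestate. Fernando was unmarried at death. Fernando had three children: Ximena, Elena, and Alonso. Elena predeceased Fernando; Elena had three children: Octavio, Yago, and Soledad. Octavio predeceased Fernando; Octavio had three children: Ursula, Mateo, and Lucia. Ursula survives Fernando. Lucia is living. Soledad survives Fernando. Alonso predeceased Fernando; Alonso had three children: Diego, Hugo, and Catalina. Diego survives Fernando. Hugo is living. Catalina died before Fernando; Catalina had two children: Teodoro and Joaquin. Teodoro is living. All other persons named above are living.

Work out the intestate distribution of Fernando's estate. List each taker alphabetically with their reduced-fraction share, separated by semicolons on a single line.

There is no surviving spouse, so the entire estate passes to Fernando's descendants per capita at each generation.
At generation 1 (Ximena, Elena, Alonso) there are 3 shares of (1)/3 = 1/3 each.
Living: Ximena — each takes 1/3.
Deceased: Elena and Alonso. Their combined 2/3 is pooled and carried to generation 2.
At generation 2 (Octavio, Yago, Soledad, Diego, Hugo, Catalina) there are 6 shares of (2/3)/6 = 1/9 each.
Living: Yago, Soledad, Diego, and Hugo — each takes 1/9.
Deceased: Octavio and Catalina. Their combined 2/9 is pooled and carried to generation 3.
At generation 3 (Ursula, Mateo, Lucia, Teodoro, Joaquin) there are 5 shares of (2/9)/5 = 2/45 each.
Living: Ursula, Mateo, Lucia, Teodoro, and Joaquin — each takes 2/45.

Diego 1/9; Hugo 1/9; Joaquin 2/45; Lucia 2/45; Mateo 2/45; Soledad 1/9; Teodoro 2/45; Ursula 2/45; Ximena 1/3; Yago 1/9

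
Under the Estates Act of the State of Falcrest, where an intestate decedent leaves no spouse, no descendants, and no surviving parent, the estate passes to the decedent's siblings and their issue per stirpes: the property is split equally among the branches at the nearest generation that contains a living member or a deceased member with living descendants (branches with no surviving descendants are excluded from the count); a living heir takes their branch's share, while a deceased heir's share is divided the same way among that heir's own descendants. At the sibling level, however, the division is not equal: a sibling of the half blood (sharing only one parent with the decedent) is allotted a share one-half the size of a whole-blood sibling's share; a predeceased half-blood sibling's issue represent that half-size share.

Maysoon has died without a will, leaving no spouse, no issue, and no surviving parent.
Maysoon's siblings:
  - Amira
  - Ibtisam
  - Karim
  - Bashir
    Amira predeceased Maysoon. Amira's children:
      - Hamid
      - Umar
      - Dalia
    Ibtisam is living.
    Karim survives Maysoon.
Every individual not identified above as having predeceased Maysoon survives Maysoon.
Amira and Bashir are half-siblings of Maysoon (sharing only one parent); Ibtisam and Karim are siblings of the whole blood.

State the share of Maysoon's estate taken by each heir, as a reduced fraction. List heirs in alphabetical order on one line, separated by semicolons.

No spouse, descendants, or parent survives, so the estate passes to Maysoon's siblings per stirpes.
Half-blood siblings count for one-half the weight of whole-blood siblings at the initial division.
Dividing 1 in proportion to weights (total weight 3): Amira (weight 1/2) → 1/6; Ibtisam (weight 1) → 1/3; Karim (weight 1) → 1/3; Bashir (weight 1/2) → 1/6.
Amira predeceased; the 1/6 allotted to Amira's branch passes to Amira's issue by representation.
The 1/6 is divided into 3 equal shares of 1/18 among Hamid, Umar, Dalia.
Hamid is living and takes 1/18.
Umar is living and takes 1/18.
Dalia is living and takes 1/18.
Ibtisam is living and takes 1/3.
Karim is living and takes 1/3.
Bashir is living and takes 1/6.

Bashir 1/6; Dalia 1/18; Hamid 1/18; Ibtisam 1/3; Karim 1/3; Umar 1/18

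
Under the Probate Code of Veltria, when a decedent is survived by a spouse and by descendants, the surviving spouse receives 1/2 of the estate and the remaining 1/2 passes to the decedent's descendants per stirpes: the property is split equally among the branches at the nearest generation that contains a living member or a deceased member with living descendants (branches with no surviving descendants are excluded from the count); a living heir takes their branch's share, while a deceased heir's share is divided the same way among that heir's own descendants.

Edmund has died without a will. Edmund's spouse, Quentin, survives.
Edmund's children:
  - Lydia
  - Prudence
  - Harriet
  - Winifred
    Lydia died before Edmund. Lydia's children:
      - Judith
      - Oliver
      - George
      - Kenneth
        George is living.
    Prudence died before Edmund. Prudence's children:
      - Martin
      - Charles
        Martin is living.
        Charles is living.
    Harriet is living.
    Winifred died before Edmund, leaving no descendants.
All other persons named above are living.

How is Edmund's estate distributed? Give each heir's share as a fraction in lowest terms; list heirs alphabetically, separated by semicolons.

Quentin, as surviving spouse, takes 1/2.
The remaining 1/2 passes to Edmund's descendants per stirpes.
Winifred left no surviving issue, so that branch lapses and is disregarded.
The 1/2 is divided into 3 equal shares of 1/6 among Lydia, Prudence, Harriet.
Lydia predeceased; the 1/6 allotted to Lydia's branch passes to Lydia's issue by representation.
The 1/6 is divided into 4 equal shares of 1/24 among Judith, Oliver, George, Kenneth.
Judith is living and takes 1/24.
Oliver is living and takes 1/24.
George is living and takes 1/24.
Kenneth is living and takes 1/24.
Prudence predeceased; the 1/6 allotted to Prudence's branch passes to Prudence's issue by representation.
The 1/6 is divided into 2 equal shares of 1/12 among Martin, Charles.
Martin is living and takes 1/12.
Charles is living and takes 1/12.
Harriet is living and takes 1/6.

Charles 1/12; George 1/24; Harriet 1/6; Judith 1/24; Kenneth 1/24; Martin 1/12; Oliver 1/24; Quentin 1/2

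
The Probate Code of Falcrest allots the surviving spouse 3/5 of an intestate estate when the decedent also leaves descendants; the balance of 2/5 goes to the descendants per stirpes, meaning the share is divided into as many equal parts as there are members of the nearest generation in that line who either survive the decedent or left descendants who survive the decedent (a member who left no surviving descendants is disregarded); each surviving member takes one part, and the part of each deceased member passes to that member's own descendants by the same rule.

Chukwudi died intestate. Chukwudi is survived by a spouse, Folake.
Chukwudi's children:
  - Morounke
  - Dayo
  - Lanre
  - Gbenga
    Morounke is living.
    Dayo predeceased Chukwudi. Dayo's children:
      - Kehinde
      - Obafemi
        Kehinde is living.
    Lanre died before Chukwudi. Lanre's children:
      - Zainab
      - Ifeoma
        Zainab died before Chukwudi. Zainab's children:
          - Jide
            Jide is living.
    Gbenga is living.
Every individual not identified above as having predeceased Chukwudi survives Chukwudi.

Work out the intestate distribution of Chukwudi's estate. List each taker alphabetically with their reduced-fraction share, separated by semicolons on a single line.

Folake, as surviving spouse, takes 3/5.
The remaining 2/5 passes to Chukwudi's descendants per stirpes.
The 2/5 is divided into 4 equal shares of 1/10 among Morounke, Dayo, Lanre, Gbenga.
Morounke is living and takes 1/10.
Dayo predeceased; the 1/10 allotted to Dayo's branch passes to Dayo's issue by representation.
The 1/10 is divided into 2 equal shares of 1/20 among Kehinde, Obafemi.
Kehinde is living and takes 1/20.
Obafemi is living and takes 1/20.
Lanre predeceased; the 1/10 allotted to Lanre's branch passes to Lanre's issue by representation.
The 1/10 is divided into 2 equal shares of 1/20 among Zainab, Ifeoma.
Zainab predeceased; the 1/20 allotted to Zainab's branch passes to Zainab's issue by representation.
Jide is the sole taker at this level and receives the full 1/20.
Ifeoma is living and takes 1/20.
Gbenga is living and takes 1/10.

Folake 3/5; Gbenga 1/10; Ifeoma 1/20; Jide 1/20; Kehinde 1/20; Morounke 1/10; Obafemi 1/20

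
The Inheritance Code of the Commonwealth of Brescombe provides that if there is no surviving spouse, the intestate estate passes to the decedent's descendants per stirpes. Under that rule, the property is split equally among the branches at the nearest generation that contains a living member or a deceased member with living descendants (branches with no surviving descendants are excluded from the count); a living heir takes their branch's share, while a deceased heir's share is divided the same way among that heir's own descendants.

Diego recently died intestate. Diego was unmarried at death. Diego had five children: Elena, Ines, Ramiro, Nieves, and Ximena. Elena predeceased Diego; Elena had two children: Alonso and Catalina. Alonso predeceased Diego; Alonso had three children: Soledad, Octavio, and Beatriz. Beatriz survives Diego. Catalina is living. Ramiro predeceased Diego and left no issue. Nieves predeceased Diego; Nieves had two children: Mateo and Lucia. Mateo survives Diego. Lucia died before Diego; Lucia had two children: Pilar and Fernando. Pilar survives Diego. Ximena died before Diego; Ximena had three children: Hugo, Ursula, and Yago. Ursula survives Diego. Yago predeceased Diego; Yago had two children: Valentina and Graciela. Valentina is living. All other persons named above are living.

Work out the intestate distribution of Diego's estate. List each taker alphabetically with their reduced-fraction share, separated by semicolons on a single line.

Beatriz 1/24; Catalina 1/8; Fernando 1/16; Graciela 1/24; Hugo 1/12; Ines 1/4; Mateo 1/8; Octavio 1/24; Pilar 1/16; Soledad 1/24; Ursula 1/12; Valentina 1/24

There is no surviving spouse, so the entire estate passes to Diego's descendants per stirpes.
Ramiro left no surviving issue, so that branch lapses and is disregarded.
The estate is divided into 4 equal shares of 1/4 among Elena, Ines, Nieves, Ximena.
Elena predeceased; the 1/4 allotted to Elena's branch passes to Elena's issue by representation.
The 1/4 is divided into 2 equal shares of 1/8 among Alonso, Catalina.
Alonso predeceased; the 1/8 allotted to Alonso's branch passes to Alonso's issue by representation.
The 1/8 is divided into 3 equal shares of 1/24 among Soledad, Octavio, Beatriz.
Soledad is living and takes 1/24.
Octavio is living and takes 1/24.
Beatriz is living and takes 1/24.
Catalina is living and takes 1/8.
Ines is living and takes 1/4.
Nieves predeceased; the 1/4 allotted to Nieves's branch passes to Nieves's issue by representation.
The 1/4 is divided into 2 equal shares of 1/8 among Mateo, Lucia.
Mateo is living and takes 1/8.
Lucia predeceased; the 1/8 allotted to Lucia's branch passes to Lucia's issue by representation.
The 1/8 is divided into 2 equal shares of 1/16 among Pilar, Fernando.
Pilar is living and takes 1/16.
Fernando is living and takes 1/16.
Ximena predeceased; the 1/4 allotted to Ximena's branch passes to Ximena's issue by representation.
The 1/4 is divided into 3 equal shares of 1/12 among Hugo, Ursula, Yago.
Hugo is living and takes 1/12.
Ursula is living and takes 1/12.
Yago predeceased; the 1/12 allotted to Yago's branch passes to Yago's issue by representation.
The 1/12 is divided into 2 equal shares of 1/24 among Valentina, Graciela.
Valentina is living and takes 1/24.
Graciela is living and takes 1/24.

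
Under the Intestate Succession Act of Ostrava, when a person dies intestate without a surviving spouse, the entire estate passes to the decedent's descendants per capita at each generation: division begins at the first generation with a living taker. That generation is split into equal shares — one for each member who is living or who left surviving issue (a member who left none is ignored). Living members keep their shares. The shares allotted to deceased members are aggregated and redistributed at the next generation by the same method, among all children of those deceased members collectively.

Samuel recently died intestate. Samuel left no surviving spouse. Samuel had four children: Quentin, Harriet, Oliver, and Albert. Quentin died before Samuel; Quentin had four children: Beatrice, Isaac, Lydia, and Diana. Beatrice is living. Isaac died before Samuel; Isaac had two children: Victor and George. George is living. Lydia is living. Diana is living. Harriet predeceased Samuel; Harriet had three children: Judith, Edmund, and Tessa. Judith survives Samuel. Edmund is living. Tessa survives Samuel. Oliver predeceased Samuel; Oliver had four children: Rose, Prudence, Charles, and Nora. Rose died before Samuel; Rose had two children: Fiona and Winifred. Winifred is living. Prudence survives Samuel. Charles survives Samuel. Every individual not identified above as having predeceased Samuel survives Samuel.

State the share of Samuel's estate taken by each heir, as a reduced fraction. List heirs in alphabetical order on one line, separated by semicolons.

There is no surviving spouse, so the entire estate passes to Samuel's descendants per capita at each generation.
At generation 1 (Quentin, Harriet, Oliver, Albert) there are 4 shares of (1)/4 = 1/4 each.
Living: Albert — each takes 1/4.
Deceased: Quentin, Harriet, and Oliver. Their combined 3/4 is pooled and carried to generation 2.
At generation 2 (Beatrice, Isaac, Lydia, Diana, Judith, Edmund, Tessa, Rose, Prudence, Charles, Nora) there are 11 shares of (3/4)/11 = 3/44 each.
Living: Beatrice, Lydia, Diana, Judith, Edmund, Tessa, Prudence, Charles, and Nora — each takes 3/44.
Deceased: Isaac and Rose. Their combined 3/22 is pooled and carried to generation 3.
At generation 3 (Victor, George, Fiona, Winifred) there are 4 shares of (3/22)/4 = 3/88 each.
Living: Victor, George, Fiona, and Winifred — each takes 3/88.

Albert 1/4; Beatrice 3/44; Charles 3/44; Diana 3/44; Edmund 3/44; Fiona 3/88; George 3/88; Judith 3/44; Lydia 3/44; Nora 3/44; Prudence 3/44; Tessa 3/44; Victor 3/88; Winifred 3/88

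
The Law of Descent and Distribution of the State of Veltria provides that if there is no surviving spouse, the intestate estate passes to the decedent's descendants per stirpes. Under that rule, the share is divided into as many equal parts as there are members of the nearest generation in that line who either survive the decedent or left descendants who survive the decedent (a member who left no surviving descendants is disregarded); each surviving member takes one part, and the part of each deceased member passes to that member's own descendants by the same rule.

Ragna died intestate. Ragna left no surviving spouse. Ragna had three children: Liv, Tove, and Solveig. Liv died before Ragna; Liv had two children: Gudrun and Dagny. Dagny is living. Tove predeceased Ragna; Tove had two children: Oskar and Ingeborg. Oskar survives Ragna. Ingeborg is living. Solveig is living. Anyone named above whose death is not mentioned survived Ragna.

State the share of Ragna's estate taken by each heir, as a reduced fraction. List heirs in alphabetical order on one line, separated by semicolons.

Dagny 1/6; Gudrun 1/6; Ingeborg 1/6; Oskar 1/6; Solveig 1/3

There is no surviving spouse, so the entire estate passes to Ragna's descendants per stirpes.
The estate is divided into 3 equal shares of 1/3 among Liv, Tove, Solveig.
Liv predeceased; the 1/3 allotted to Liv's branch passes to Liv's issue by representation.
The 1/3 is divided into 2 equal shares of 1/6 among Gudrun, Dagny.
Gudrun is living and takes 1/6.
Dagny is living and takes 1/6.
Tove predeceased; the 1/3 allotted to Tove's branch passes to Tove's issue by representation.
The 1/3 is divided into 2 equal shares of 1/6 among Oskar, Ingeborg.
Oskar is living and takes 1/6.
Ingeborg is living and takes 1/6.
Solveig is living and takes 1/3.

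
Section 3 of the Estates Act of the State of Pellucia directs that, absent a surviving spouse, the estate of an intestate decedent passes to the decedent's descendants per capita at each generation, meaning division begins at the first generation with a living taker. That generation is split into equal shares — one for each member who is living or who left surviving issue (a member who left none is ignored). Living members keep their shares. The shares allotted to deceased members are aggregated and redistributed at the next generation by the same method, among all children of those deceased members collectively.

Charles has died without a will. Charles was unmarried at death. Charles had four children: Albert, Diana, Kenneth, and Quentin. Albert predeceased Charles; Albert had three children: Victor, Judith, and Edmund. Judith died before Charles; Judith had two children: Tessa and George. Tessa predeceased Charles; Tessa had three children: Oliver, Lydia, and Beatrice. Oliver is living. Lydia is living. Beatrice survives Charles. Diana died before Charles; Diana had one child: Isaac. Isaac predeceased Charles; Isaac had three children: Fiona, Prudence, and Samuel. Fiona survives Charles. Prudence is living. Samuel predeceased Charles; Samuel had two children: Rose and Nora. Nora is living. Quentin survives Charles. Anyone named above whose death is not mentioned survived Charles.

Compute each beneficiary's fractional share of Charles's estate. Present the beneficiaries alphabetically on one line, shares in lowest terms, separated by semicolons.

Beatrice 1/50; Edmund 1/8; Fiona 1/20; George 1/20; Kenneth 1/4; Lydia 1/50; Nora 1/50; Oliver 1/50; Prudence 1/20; Quentin 1/4; Rose 1/50; Victor 1/8

There is no surviving spouse, so the entire estate passes to Charles's descendants per capita at each generation.
At generation 1 (Albert, Diana, Kenneth, Quentin) there are 4 shares of (1)/4 = 1/4 each.
Living: Kenneth and Quentin — each takes 1/4.
Deceased: Albert and Diana. Their combined 1/2 is pooled and carried to generation 2.
At generation 2 (Victor, Judith, Edmund, Isaac) there are 4 shares of (1/2)/4 = 1/8 each.
Living: Victor and Edmund — each takes 1/8.
Deceased: Judith and Isaac. Their combined 1/4 is pooled and carried to generation 3.
At generation 3 (Tessa, George, Fiona, Prudence, Samuel) there are 5 shares of (1/4)/5 = 1/20 each.
Living: George, Fiona, and Prudence — each takes 1/20.
Deceased: Tessa and Samuel. Their combined 1/10 is pooled and carried to generation 4.
At generation 4 (Oliver, Lydia, Beatrice, Rose, Nora) there are 5 shares of (1/10)/5 = 1/50 each.
Living: Oliver, Lydia, Beatrice, Rose, and Nora — each takes 1/50.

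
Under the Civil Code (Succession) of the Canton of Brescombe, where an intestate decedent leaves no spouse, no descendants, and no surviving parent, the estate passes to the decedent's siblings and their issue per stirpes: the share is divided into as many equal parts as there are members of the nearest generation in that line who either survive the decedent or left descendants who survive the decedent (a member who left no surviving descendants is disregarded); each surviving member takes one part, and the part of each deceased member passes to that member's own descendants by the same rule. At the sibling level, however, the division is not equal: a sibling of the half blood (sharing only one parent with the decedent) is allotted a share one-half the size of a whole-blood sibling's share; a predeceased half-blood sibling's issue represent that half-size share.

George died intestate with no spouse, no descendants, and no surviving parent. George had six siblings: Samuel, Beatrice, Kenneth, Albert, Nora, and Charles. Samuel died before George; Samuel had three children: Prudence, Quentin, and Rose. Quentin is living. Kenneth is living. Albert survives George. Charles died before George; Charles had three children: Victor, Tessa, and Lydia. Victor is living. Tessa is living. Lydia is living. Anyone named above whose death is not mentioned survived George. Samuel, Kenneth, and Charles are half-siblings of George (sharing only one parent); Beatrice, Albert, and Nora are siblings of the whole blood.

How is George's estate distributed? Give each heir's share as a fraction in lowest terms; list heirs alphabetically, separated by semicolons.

No spouse, descendants, or parent survives, so the estate passes to George's siblings per stirpes.
Half-blood siblings count for one-half the weight of whole-blood siblings at the initial division.
Dividing 1 in proportion to weights (total weight 9/2): Samuel (weight 1/2) → 1/9; Beatrice (weight 1) → 2/9; Kenneth (weight 1/2) → 1/9; Albert (weight 1) → 2/9; Nora (weight 1) → 2/9; Charles (weight 1/2) → 1/9.
Samuel predeceased; the 1/9 allotted to Samuel's branch passes to Samuel's issue by representation.
The 1/9 is divided into 3 equal shares of 1/27 among Prudence, Quentin, Rose.
Prudence is living and takes 1/27.
Quentin is living and takes 1/27.
Rose is living and takes 1/27.
Beatrice is living and takes 2/9.
Kenneth is living and takes 1/9.
Albert is living and takes 2/9.
Nora is living and takes 2/9.
Charles predeceased; the 1/9 allotted to Charles's branch passes to Charles's issue by representation.
The 1/9 is divided into 3 equal shares of 1/27 among Victor, Tessa, Lydia.
Victor is living and takes 1/27.
Tessa is living and takes 1/27.
Lydia is living and takes 1/27.

Albert 2/9; Beatrice 2/9; Kenneth 1/9; Lydia 1/27; Nora 2/9; Prudence 1/27; Quentin 1/27; Rose 1/27; Tessa 1/27; Victor 1/27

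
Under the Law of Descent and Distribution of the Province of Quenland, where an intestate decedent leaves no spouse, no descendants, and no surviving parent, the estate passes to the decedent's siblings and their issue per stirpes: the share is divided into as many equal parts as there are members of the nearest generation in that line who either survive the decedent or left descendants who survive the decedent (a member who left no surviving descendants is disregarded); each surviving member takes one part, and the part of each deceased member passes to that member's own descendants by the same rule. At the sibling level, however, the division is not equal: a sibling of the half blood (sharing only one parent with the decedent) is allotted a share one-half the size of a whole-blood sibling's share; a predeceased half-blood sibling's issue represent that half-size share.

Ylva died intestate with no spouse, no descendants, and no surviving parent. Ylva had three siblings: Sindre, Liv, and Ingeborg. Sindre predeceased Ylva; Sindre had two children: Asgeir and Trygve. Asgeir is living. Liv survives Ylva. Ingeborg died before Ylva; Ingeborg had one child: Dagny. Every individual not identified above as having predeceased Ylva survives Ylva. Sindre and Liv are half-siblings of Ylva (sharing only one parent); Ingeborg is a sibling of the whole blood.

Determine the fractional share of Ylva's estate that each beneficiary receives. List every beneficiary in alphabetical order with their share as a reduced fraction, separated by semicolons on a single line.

Asgeir 1/8; Dagny 1/2; Liv 1/4; Trygve 1/8

No spouse, descendants, or parent survives, so the estate passes to Ylva's siblings per stirpes.
Half-blood siblings count for one-half the weight of whole-blood siblings at the initial division.
Dividing 1 in proportion to weights (total weight 2): Sindre (weight 1/2) → 1/4; Liv (weight 1/2) → 1/4; Ingeborg (weight 1) → 1/2.
Sindre predeceased; the 1/4 allotted to Sindre's branch passes to Sindre's issue by representation.
The 1/4 is divided into 2 equal shares of 1/8 among Asgeir, Trygve.
Asgeir is living and takes 1/8.
Trygve is living and takes 1/8.
Liv is living and takes 1/4.
Ingeborg predeceased; the 1/2 allotted to Ingeborg's branch passes to Ingeborg's issue by representation.
Dagny is the sole taker at this level and receives the full 1/2.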